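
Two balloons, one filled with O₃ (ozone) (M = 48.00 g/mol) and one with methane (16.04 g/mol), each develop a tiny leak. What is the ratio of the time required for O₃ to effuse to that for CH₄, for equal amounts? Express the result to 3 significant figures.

Graham's law gives t_O₃/t_CH₄ = √(M_O₃/M_CH₄) = √(48.00/16.04) = √2.993 = 1.73.

1.73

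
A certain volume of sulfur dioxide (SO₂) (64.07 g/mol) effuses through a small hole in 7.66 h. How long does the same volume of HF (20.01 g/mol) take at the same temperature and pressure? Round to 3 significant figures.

4.28 h

Using Graham's law: t_HF/t_SO₂ = √(M_HF/M_SO₂) = √(20.01/64.07) = √0.3123 = 0.5589.
So the time for HF is 7.66 × 0.5589 = 4.28 h.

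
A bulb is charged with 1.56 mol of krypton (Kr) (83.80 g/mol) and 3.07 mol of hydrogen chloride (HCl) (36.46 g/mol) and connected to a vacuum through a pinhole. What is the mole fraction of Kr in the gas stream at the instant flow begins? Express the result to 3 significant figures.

0.251

Effusion rate of each component ∝ n_i/√M_i (partial pressure × 1/√M).
Mole fraction of Kr in the effusate = (n_Kr/√M_Kr) / (n_Kr/√M_Kr + n_HCl/√M_HCl)
= (1.56/√83.80) / (1.56/√83.80 + 3.07/√36.46) = 0.1704/(0.1704 + 0.5084) = 0.251.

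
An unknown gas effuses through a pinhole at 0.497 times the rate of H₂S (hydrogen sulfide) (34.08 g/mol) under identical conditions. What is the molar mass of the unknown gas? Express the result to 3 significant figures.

138 g/mol

Graham's law gives rate_X/rate_H₂S = √(M_H₂S/M_X).
0.497 = √(34.08/M_X)
M_X = 34.08 / 0.497² = 34.08 / 0.2470 = 138 g/mol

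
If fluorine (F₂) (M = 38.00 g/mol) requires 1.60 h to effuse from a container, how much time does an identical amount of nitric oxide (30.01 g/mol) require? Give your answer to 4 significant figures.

Since effusion rate ∝ 1/√M, t_NO/t_F₂ = √(M_NO/M_F₂) = √(30.01/38.00) = √0.7897 = 0.8887.
So the time for NO is 1.60 × 0.8887 = 1.422 h.

1.422 h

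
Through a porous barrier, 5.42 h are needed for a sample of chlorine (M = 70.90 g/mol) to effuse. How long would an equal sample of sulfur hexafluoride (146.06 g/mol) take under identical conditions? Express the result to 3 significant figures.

Graham's law gives t_SF₆/t_Cl₂ = √(M_SF₆/M_Cl₂) = √(146.06/70.90) = √2.060 = 1.435.
So the time for SF₆ is 5.42 × 1.435 = 7.78 h.

7.78 h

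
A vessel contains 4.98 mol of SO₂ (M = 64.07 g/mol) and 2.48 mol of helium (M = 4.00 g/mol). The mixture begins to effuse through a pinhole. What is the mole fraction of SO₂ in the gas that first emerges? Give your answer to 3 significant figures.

Effusion rate of each component ∝ n_i/√M_i (partial pressure × 1/√M).
So x_SO₂ in the escaping gas = (n_SO₂/√M_SO₂) / Σ(n_i/√M_i)
= (4.98/√64.07) / (4.98/√64.07 + 2.48/√4.00) = 0.6222/(0.6222 + 1.240) = 0.334.

0.334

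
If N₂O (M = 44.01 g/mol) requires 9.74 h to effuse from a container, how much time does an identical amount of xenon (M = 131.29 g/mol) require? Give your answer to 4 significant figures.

By Graham's law, t_Xe/t_N₂O = √(M_Xe/M_N₂O) = √(131.29/44.01) = √2.983 = 1.727.
So the time for Xe is 9.74 × 1.727 = 16.82 h.

16.82 h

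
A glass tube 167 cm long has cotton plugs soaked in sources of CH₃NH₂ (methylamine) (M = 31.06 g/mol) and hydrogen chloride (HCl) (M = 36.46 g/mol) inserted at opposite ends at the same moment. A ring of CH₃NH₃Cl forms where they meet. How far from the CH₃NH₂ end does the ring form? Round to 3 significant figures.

86.8 cm

The fronts meet when d_CH₃NH₂ + d_HCl = L with d_CH₃NH₂/d_HCl = √(M_HCl/M_CH₃NH₂) (Graham's law). Here √(M_HCl/M_CH₃NH₂) = √(36.46/31.06) = 1.083.
With d_CH₃NH₂ + d_HCl = 167 cm, d_HCl = 167/(1 + 1.083) = 80.16 cm.
d_CH₃NH₂ = 167 − 80.16 = 86.8 cm.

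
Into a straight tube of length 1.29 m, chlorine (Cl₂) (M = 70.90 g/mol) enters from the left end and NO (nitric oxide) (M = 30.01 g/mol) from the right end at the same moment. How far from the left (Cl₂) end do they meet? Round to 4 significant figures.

The fronts meet when d_Cl₂ + d_NO = L with d_Cl₂/d_NO = √(M_NO/M_Cl₂) (Graham's law). Here √(M_NO/M_Cl₂) = √(30.01/70.90) = 0.6506.
With d_Cl₂ + d_NO = 1.29 m, d_NO = 1.29/(1 + 0.6506) = 0.7815 m.
d_Cl₂ = 1.29 − 0.7815 = 0.5085 m.

0.5085 m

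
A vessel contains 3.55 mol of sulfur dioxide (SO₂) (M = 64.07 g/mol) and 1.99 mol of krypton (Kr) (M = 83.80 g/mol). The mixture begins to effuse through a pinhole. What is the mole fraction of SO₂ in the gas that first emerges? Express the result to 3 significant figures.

0.671

The effusion rate of species i is ∝ p_i/√M_i ∝ n_i/√M_i.
x_SO₂(eff) = (n_SO₂/√M_SO₂) / (n_SO₂/√M_SO₂ + n_Kr/√M_Kr)
= (3.55/√64.07) / (3.55/√64.07 + 1.99/√83.80) = 0.4435/(0.4435 + 0.2174) = 0.671.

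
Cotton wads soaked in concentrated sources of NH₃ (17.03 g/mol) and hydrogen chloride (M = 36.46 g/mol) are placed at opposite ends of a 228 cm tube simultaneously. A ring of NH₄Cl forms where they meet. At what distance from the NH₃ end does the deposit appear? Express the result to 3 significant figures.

135 cm

Distances travelled in equal time are proportional to diffusion rates, so d_NH₃/d_HCl = √(M_HCl/M_NH₃) = √(36.46/17.03) = 1.463.
With d_NH₃ + d_HCl = 228 cm, d_HCl = 228/(1 + 1.463) = 92.56 cm.
d_NH₃ = 228 − 92.56 = 135 cm.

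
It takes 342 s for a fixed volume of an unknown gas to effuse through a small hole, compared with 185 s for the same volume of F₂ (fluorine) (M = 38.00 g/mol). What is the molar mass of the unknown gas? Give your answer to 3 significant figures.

Graham's law gives t_X/t_F₂ = √(M_X/M_F₂).
342/185 = 1.849 = √(M_X/38.00)
M_X = 38.00 × 1.849² = 38.00 × 3.418 = 130 g/mol

130 g/mol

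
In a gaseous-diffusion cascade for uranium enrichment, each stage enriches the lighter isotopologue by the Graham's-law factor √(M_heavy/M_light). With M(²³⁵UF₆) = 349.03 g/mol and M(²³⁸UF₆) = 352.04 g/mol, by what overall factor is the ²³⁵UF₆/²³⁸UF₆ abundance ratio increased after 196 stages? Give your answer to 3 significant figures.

Each stage multiplies the ratio by α = √(352.04/349.03), so after 196 stages the overall factor is α^196 = (352.04/349.03)^(196/2).
= 1.00862^98 = 2.32.

2.32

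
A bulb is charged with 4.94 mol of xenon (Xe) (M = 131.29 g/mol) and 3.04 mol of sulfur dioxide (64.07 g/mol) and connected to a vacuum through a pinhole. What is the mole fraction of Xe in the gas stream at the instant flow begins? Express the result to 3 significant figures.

0.532

Each component's effusion rate ∝ (its partial pressure)·(1/√M) ∝ n_i/√M_i.
So x_Xe in the escaping gas = (n_Xe/√M_Xe) / Σ(n_i/√M_i)
= (4.94/√131.29) / (4.94/√131.29 + 3.04/√64.07) = 0.4311/(0.4311 + 0.3798) = 0.532.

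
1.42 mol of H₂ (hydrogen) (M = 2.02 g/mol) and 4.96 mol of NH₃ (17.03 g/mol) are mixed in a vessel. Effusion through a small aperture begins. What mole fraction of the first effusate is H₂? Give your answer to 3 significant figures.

Each component's effusion rate ∝ (its partial pressure)·(1/√M) ∝ n_i/√M_i.
So x_H₂ in the escaping gas = (n_H₂/√M_H₂) / Σ(n_i/√M_i)
= (1.42/√2.02) / (1.42/√2.02 + 4.96/√17.03) = 0.9991/(0.9991 + 1.202) = 0.454.

0.454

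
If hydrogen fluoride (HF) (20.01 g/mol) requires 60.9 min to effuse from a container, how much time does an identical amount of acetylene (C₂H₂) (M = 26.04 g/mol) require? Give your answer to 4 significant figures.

Using Graham's law: t_C₂H₂/t_HF = √(M_C₂H₂/M_HF) = √(26.04/20.01) = √1.301 = 1.141.
So the time for C₂H₂ is 60.9 × 1.141 = 69.47 min.

69.47 min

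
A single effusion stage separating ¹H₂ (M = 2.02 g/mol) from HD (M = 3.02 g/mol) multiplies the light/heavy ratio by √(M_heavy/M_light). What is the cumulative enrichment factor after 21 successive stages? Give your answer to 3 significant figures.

The single-stage factor is √(M_heavy/M_light), so 21 stages give [√(3.02/2.02)]^21 = (3.02/2.02)^(21/2).
= 1.49505^(21/2) = 68.2.

68.2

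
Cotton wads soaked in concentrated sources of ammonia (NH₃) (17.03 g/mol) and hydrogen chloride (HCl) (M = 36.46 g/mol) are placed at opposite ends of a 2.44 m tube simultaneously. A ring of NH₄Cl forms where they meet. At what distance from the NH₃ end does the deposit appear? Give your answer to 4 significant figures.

Graham's law gives d_NH₃/d_HCl = rate_NH₃/rate_HCl = √(M_HCl/M_NH₃) = √(36.46/17.03) = 1.463.
With d_NH₃ + d_HCl = 2.44 m, d_HCl = 2.44/(1 + 1.463) = 0.9906 m.
d_NH₃ = 2.44 − 0.9906 = 1.449 m.

1.449 m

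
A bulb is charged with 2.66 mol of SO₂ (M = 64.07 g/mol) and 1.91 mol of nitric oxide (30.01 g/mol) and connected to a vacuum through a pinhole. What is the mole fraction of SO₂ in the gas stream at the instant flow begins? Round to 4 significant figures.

0.4880

Effusion rate of each component ∝ n_i/√M_i (partial pressure × 1/√M).
x_SO₂(eff) = (n_SO₂/√M_SO₂) / (n_SO₂/√M_SO₂ + n_NO/√M_NO)
= (2.66/√64.07) / (2.66/√64.07 + 1.91/√30.01) = 0.3323/(0.3323 + 0.3487) = 0.4880.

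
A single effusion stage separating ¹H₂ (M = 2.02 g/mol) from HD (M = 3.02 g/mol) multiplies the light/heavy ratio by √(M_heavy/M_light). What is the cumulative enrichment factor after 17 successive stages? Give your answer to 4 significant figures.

After 17 stages the ratio has grown by (√(3.02/2.02))^17 = (3.02/2.02)^(17/2).
= 1.49505^(17/2) = 30.52.

30.52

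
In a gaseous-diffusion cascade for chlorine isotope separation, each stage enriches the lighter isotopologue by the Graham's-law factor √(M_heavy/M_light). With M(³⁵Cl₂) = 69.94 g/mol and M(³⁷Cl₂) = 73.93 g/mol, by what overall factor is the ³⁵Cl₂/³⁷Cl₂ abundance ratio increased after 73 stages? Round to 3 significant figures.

Overall factor = α^73 with α = √(73.93/69.94), i.e. (73.93/69.94)^(73/2).
= 1.05705^(73/2) = 7.58.

7.58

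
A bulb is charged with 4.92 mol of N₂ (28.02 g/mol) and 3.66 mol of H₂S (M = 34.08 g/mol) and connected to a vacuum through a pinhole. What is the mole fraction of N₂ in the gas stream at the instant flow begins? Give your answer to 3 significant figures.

Effusion rate of each component ∝ n_i/√M_i (partial pressure × 1/√M).
x_N₂(eff) = (n_N₂/√M_N₂) / (n_N₂/√M_N₂ + n_H₂S/√M_H₂S)
= (4.92/√28.02) / (4.92/√28.02 + 3.66/√34.08) = 0.9295/(0.9295 + 0.6269) = 0.597.

0.597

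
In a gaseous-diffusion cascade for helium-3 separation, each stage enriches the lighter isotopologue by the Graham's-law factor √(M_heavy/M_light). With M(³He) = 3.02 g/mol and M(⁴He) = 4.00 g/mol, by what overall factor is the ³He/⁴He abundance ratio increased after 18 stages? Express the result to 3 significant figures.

The single-stage factor is √(M_heavy/M_light), so 18 stages give [√(4.00/3.02)]^18 = (4.00/3.02)^(18/2).
= 1.32450^9 = 12.5.

12.5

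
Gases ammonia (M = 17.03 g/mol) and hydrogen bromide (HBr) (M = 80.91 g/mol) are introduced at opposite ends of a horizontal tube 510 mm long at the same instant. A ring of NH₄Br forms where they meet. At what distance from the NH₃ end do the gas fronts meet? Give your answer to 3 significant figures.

Distances travelled in equal time are proportional to diffusion rates, so d_NH₃/d_HBr = √(M_HBr/M_NH₃) = √(80.91/17.03) = 2.180.
With d_NH₃ + d_HBr = 510 mm, d_HBr = 510/(1 + 2.180) = 160.4 mm.
d_NH₃ = 510 − 160.4 = 350 mm.

350 mm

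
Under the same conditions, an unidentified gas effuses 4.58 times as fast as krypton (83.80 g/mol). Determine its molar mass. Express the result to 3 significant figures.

3.99 g/mol

Since effusion rate ∝ 1/√M, rate_X/rate_Kr = √(M_Kr/M_X).
4.58 = √(83.80/M_X)
M_X = 83.80 / 4.58² = 83.80 / 20.98 = 3.99 g/mol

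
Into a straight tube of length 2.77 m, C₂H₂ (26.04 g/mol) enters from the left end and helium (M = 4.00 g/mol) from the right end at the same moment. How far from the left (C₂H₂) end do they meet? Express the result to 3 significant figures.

0.780 m

Graham's law gives d_C₂H₂/d_He = rate_C₂H₂/rate_He = √(M_He/M_C₂H₂) = √(4.00/26.04) = 0.3919.
With d_C₂H₂ + d_He = 2.77 m, d_He = 2.77/(1 + 0.3919) = 1.990 m.
d_C₂H₂ = 2.77 − 1.990 = 0.780 m.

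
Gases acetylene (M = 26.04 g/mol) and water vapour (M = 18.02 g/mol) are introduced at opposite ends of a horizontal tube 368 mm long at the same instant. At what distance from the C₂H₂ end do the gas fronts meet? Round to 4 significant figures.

167.1 mm

The fronts meet when d_C₂H₂ + d_H₂O = L with d_C₂H₂/d_H₂O = √(M_H₂O/M_C₂H₂) (Graham's law). Here √(M_H₂O/M_C₂H₂) = √(18.02/26.04) = 0.8319.
With d_C₂H₂ + d_H₂O = 368 mm, d_H₂O = 368/(1 + 0.8319) = 200.9 mm.
d_C₂H₂ = 368 − 200.9 = 167.1 mm.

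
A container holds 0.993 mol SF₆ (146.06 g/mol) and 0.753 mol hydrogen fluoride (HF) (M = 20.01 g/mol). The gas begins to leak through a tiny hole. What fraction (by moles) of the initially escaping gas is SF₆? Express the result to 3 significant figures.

0.328

Effusion rate of each component ∝ n_i/√M_i (partial pressure × 1/√M).
Mole fraction of SF₆ in the effusate = (n_SF₆/√M_SF₆) / (n_SF₆/√M_SF₆ + n_HF/√M_HF)
= (0.993/√146.06) / (0.993/√146.06 + 0.753/√20.01) = 0.08216/(0.08216 + 0.1683) = 0.328.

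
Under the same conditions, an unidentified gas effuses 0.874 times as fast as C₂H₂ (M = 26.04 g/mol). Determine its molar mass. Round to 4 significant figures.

34.09 g/mol

Using Graham's law: rate_X/rate_C₂H₂ = √(M_C₂H₂/M_X).
0.874 = √(26.04/M_X)
M_X = 26.04 / 0.874² = 26.04 / 0.7639 = 34.09 g/mol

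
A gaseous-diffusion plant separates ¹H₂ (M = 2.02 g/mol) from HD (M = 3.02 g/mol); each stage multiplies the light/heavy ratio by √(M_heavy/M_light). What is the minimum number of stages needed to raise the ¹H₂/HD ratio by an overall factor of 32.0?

Single-stage factor α = √(3.02/2.02), so ln α = ½ ln(1.49505) = 0.2011.
Need α^N ≥ 32.0 ⇒ N ≥ ln(32.0) / ln α = 3.466 / 0.2011 = 17.24.
Minimum whole number of stages: N = 18.

18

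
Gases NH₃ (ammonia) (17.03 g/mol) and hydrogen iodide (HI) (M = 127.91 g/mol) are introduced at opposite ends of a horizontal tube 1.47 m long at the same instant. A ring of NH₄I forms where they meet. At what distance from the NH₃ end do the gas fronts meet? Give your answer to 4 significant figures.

1.077 m

The fronts meet when d_NH₃ + d_HI = L with d_NH₃/d_HI = √(M_HI/M_NH₃) (Graham's law). Here √(M_HI/M_NH₃) = √(127.91/17.03) = 2.741.
With d_NH₃ + d_HI = 1.47 m, d_HI = 1.47/(1 + 2.741) = 0.3930 m.
d_NH₃ = 1.47 − 0.3930 = 1.077 m.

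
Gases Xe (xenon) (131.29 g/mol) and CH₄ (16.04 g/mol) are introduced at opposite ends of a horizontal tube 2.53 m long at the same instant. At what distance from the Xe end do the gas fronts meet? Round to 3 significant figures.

0.655 m

The fronts meet when d_Xe + d_CH₄ = L with d_Xe/d_CH₄ = √(M_CH₄/M_Xe) (Graham's law). Here √(M_CH₄/M_Xe) = √(16.04/131.29) = 0.3495.
With d_Xe + d_CH₄ = 2.53 m, d_CH₄ = 2.53/(1 + 0.3495) = 1.875 m.
d_Xe = 2.53 − 1.875 = 0.655 m.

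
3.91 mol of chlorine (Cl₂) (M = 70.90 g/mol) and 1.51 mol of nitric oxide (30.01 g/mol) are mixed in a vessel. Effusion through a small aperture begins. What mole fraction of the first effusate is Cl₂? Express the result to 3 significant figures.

0.628

Each component's effusion rate ∝ (its partial pressure)·(1/√M) ∝ n_i/√M_i.
Mole fraction of Cl₂ in the effusate = (n_Cl₂/√M_Cl₂) / (n_Cl₂/√M_Cl₂ + n_NO/√M_NO)
= (3.91/√70.90) / (3.91/√70.90 + 1.51/√30.01) = 0.4644/(0.4644 + 0.2756) = 0.628.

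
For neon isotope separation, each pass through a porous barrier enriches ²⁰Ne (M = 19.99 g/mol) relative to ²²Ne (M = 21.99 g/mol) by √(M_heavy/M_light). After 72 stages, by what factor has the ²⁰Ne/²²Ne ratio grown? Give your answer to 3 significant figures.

31.0

The single-stage factor is √(M_heavy/M_light), so 72 stages give [√(21.99/19.99)]^72 = (21.99/19.99)^(72/2).
= 1.10005^36 = 31.0.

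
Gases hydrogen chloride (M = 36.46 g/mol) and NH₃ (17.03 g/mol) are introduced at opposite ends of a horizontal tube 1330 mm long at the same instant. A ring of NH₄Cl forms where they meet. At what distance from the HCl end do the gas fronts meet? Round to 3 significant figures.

540 mm

Distances travelled in equal time are proportional to diffusion rates, so d_HCl/d_NH₃ = √(M_NH₃/M_HCl) = √(17.03/36.46) = 0.6834.
With d_HCl + d_NH₃ = 1330 mm, d_NH₃ = 1330/(1 + 0.6834) = 790.0 mm.
d_HCl = 1330 − 790.0 = 540 mm.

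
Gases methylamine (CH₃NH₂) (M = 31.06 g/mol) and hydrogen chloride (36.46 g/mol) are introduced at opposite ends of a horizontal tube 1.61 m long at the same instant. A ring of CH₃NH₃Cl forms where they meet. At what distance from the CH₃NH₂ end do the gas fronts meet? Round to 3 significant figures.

0.837 m

Graham's law gives d_CH₃NH₂/d_HCl = rate_CH₃NH₂/rate_HCl = √(M_HCl/M_CH₃NH₂) = √(36.46/31.06) = 1.083.
With d_CH₃NH₂ + d_HCl = 1.61 m, d_HCl = 1.61/(1 + 1.083) = 0.7728 m.
d_CH₃NH₂ = 1.61 − 0.7728 = 0.837 m.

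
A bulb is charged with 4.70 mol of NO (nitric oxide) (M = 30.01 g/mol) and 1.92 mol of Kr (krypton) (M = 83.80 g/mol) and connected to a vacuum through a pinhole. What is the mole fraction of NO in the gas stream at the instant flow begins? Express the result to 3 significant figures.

0.804

The effusion rate of species i is ∝ p_i/√M_i ∝ n_i/√M_i.
x_NO(eff) = (n_NO/√M_NO) / (n_NO/√M_NO + n_Kr/√M_Kr)
= (4.70/√30.01) / (4.70/√30.01 + 1.92/√83.80) = 0.8580/(0.8580 + 0.2097) = 0.804.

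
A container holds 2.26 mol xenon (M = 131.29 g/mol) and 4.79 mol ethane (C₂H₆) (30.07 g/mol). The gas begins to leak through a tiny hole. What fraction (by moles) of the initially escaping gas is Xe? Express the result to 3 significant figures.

0.184

The effusion rate of species i is ∝ p_i/√M_i ∝ n_i/√M_i.
Mole fraction of Xe in the effusate = (n_Xe/√M_Xe) / (n_Xe/√M_Xe + n_C₂H₆/√M_C₂H₆)
= (2.26/√131.29) / (2.26/√131.29 + 4.79/√30.07) = 0.1972/(0.1972 + 0.8735) = 0.184.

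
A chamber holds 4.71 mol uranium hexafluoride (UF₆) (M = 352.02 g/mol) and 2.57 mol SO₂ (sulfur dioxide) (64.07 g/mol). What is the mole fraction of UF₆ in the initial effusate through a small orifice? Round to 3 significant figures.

The effusion rate of species i is ∝ p_i/√M_i ∝ n_i/√M_i.
x_UF₆(eff) = (n_UF₆/√M_UF₆) / (n_UF₆/√M_UF₆ + n_SO₂/√M_SO₂)
= (4.71/√352.02) / (4.71/√352.02 + 2.57/√64.07) = 0.2510/(0.2510 + 0.3211) = 0.439.

0.439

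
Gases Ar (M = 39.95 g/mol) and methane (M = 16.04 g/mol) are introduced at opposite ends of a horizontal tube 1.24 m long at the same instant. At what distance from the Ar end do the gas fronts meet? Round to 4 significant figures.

0.4810 m

In equal time, each gas travels a distance ∝ its rate ∝ 1/√M, so d_Ar/d_CH₄ = √(M_CH₄/M_Ar) = √(16.04/39.95) = 0.6336.
With d_Ar + d_CH₄ = 1.24 m, d_CH₄ = 1.24/(1 + 0.6336) = 0.7590 m.
d_Ar = 1.24 − 0.7590 = 0.4810 m.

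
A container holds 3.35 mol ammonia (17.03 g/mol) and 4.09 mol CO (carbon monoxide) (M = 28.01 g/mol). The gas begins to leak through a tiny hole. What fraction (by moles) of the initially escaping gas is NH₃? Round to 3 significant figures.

0.512

Each component's effusion rate ∝ (its partial pressure)·(1/√M) ∝ n_i/√M_i.
So x_NH₃ in the escaping gas = (n_NH₃/√M_NH₃) / Σ(n_i/√M_i)
= (3.35/√17.03) / (3.35/√17.03 + 4.09/√28.01) = 0.8118/(0.8118 + 0.7728) = 0.512.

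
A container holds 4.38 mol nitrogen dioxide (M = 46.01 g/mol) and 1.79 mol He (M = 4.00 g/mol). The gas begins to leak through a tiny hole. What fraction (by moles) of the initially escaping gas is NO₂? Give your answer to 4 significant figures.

Effusion rate of each component ∝ n_i/√M_i (partial pressure × 1/√M).
So x_NO₂ in the escaping gas = (n_NO₂/√M_NO₂) / Σ(n_i/√M_i)
= (4.38/√46.01) / (4.38/√46.01 + 1.79/√4.00) = 0.6457/(0.6457 + 0.8950) = 0.4191.

0.4191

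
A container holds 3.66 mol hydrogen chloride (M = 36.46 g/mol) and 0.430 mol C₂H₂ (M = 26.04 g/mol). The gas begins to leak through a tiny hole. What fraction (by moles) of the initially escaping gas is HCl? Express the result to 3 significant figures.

0.878

Rate_i ∝ x_i/√M_i (Graham's law weighted by mole fraction), so the effusate composition follows n_i/√M_i.
Mole fraction of HCl in the effusate = (n_HCl/√M_HCl) / (n_HCl/√M_HCl + n_C₂H₂/√M_C₂H₂)
= (3.66/√36.46) / (3.66/√36.46 + 0.430/√26.04) = 0.6061/(0.6061 + 0.08427) = 0.878.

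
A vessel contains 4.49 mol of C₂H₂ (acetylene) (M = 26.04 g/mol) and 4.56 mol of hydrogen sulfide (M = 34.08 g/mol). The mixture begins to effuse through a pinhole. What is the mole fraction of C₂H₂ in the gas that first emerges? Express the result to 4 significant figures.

0.5297

Rate_i ∝ x_i/√M_i (Graham's law weighted by mole fraction), so the effusate composition follows n_i/√M_i.
x_C₂H₂(eff) = (n_C₂H₂/√M_C₂H₂) / (n_C₂H₂/√M_C₂H₂ + n_H₂S/√M_H₂S)
= (4.49/√26.04) / (4.49/√26.04 + 4.56/√34.08) = 0.8799/(0.8799 + 0.7811) = 0.5297.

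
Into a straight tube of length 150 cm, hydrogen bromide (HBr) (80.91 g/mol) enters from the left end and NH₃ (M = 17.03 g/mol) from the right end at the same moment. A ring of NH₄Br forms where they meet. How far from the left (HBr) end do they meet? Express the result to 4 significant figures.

In equal time, each gas travels a distance ∝ its rate ∝ 1/√M, so d_HBr/d_NH₃ = √(M_NH₃/M_HBr) = √(17.03/80.91) = 0.4588.
With d_HBr + d_NH₃ = 150 cm, d_NH₃ = 150/(1 + 0.4588) = 102.8 cm.
d_HBr = 150 − 102.8 = 47.17 cm.

47.17 cm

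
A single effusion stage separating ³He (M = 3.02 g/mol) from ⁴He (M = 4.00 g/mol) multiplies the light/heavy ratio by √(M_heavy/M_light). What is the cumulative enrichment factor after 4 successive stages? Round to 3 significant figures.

Each stage multiplies the ratio by α = √(4.00/3.02), so after 4 stages the overall factor is α^4 = (4.00/3.02)^(4/2).
= 1.32450^2 = 1.75.

1.75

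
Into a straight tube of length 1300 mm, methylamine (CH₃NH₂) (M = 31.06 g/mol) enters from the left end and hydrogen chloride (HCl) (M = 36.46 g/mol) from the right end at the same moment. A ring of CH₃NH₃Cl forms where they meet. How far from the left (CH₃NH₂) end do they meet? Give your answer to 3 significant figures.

The fronts meet when d_CH₃NH₂ + d_HCl = L with d_CH₃NH₂/d_HCl = √(M_HCl/M_CH₃NH₂) (Graham's law). Here √(M_HCl/M_CH₃NH₂) = √(36.46/31.06) = 1.083.
With d_CH₃NH₂ + d_HCl = 1300 mm, d_HCl = 1300/(1 + 1.083) = 624.0 mm.
d_CH₃NH₂ = 1300 − 624.0 = 676 mm.

676 mm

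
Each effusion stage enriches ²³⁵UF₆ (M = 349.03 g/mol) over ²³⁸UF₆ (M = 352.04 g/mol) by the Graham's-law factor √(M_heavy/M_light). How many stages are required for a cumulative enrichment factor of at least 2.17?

Single-stage factor α = √(352.04/349.03), so ln α = ½ ln(1.00862) = 0.004293.
Need α^N ≥ 2.17 ⇒ N ≥ ln(2.17) / ln α = 0.7747 / 0.004293 = 180.44.
So at least 181 stages are needed.

181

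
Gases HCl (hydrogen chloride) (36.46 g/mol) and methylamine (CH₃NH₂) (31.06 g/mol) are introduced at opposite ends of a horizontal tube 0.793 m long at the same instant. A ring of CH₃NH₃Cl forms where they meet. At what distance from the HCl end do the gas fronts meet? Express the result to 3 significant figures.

The fronts meet when d_HCl + d_CH₃NH₂ = L with d_HCl/d_CH₃NH₂ = √(M_CH₃NH₂/M_HCl) (Graham's law). Here √(M_CH₃NH₂/M_HCl) = √(31.06/36.46) = 0.9230.
With d_HCl + d_CH₃NH₂ = 0.793 m, d_CH₃NH₂ = 0.793/(1 + 0.9230) = 0.4124 m.
d_HCl = 0.793 − 0.4124 = 0.381 m.

0.381 m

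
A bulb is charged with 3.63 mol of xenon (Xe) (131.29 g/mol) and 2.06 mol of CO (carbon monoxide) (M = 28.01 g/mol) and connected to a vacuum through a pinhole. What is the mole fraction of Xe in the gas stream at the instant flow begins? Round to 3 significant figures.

0.449

Rate_i ∝ x_i/√M_i (Graham's law weighted by mole fraction), so the effusate composition follows n_i/√M_i.
So x_Xe in the escaping gas = (n_Xe/√M_Xe) / Σ(n_i/√M_i)
= (3.63/√131.29) / (3.63/√131.29 + 2.06/√28.01) = 0.3168/(0.3168 + 0.3892) = 0.449.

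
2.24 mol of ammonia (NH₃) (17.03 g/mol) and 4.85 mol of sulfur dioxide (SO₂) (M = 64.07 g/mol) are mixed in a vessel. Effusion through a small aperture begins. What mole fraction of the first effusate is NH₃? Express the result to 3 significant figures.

0.473

Rate_i ∝ x_i/√M_i (Graham's law weighted by mole fraction), so the effusate composition follows n_i/√M_i.
Mole fraction of NH₃ in the effusate = (n_NH₃/√M_NH₃) / (n_NH₃/√M_NH₃ + n_SO₂/√M_SO₂)
= (2.24/√17.03) / (2.24/√17.03 + 4.85/√64.07) = 0.5428/(0.5428 + 0.6059) = 0.473.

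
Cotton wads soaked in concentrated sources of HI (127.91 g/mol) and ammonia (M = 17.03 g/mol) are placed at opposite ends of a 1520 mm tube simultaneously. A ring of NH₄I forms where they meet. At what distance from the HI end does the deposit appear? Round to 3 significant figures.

406 mm

Graham's law gives d_HI/d_NH₃ = rate_HI/rate_NH₃ = √(M_NH₃/M_HI) = √(17.03/127.91) = 0.3649.
With d_HI + d_NH₃ = 1520 mm, d_NH₃ = 1520/(1 + 0.3649) = 1114 mm.
d_HI = 1520 − 1114 = 406 mm.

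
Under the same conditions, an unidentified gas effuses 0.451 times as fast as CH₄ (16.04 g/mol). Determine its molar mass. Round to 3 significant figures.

Graham's law gives rate_X/rate_CH₄ = √(M_CH₄/M_X).
0.451 = √(16.04/M_X)
M_X = 16.04 / 0.451² = 16.04 / 0.2034 = 78.9 g/mol

78.9 g/mol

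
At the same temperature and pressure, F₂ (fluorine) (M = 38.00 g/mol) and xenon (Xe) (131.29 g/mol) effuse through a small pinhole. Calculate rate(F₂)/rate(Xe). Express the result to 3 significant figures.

1.86

Graham's law gives rate_F₂/rate_Xe = √(M_Xe/M_F₂) = √(131.29/38.00) = √3.455 = 1.86.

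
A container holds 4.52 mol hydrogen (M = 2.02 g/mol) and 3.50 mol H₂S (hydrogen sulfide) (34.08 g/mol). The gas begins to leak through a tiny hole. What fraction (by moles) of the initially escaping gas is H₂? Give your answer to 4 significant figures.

0.8414

Effusion rate of each component ∝ n_i/√M_i (partial pressure × 1/√M).
So x_H₂ in the escaping gas = (n_H₂/√M_H₂) / Σ(n_i/√M_i)
= (4.52/√2.02) / (4.52/√2.02 + 3.50/√34.08) = 3.180/(3.180 + 0.5995) = 0.8414.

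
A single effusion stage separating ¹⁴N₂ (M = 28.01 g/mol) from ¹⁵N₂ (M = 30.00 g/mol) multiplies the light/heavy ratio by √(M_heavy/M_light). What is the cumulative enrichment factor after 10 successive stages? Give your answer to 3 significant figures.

1.41

Overall factor = α^10 with α = √(30.00/28.01), i.e. (30.00/28.01)^(10/2).
= 1.07105^5 = 1.41.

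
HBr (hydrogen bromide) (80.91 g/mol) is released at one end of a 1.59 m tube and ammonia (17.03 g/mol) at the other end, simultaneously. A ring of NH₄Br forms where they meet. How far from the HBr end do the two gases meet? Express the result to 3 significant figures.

0.500 m

In equal time, each gas travels a distance ∝ its rate ∝ 1/√M, so d_HBr/d_NH₃ = √(M_NH₃/M_HBr) = √(17.03/80.91) = 0.4588.
With d_HBr + d_NH₃ = 1.59 m, d_NH₃ = 1.59/(1 + 0.4588) = 1.090 m.
d_HBr = 1.59 − 1.090 = 0.500 m.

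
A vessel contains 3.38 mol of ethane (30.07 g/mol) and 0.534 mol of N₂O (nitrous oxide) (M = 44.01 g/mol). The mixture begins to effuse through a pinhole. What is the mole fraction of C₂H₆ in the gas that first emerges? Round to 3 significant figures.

0.884

Rate_i ∝ x_i/√M_i (Graham's law weighted by mole fraction), so the effusate composition follows n_i/√M_i.
So x_C₂H₆ in the escaping gas = (n_C₂H₆/√M_C₂H₆) / Σ(n_i/√M_i)
= (3.38/√30.07) / (3.38/√30.07 + 0.534/√44.01) = 0.6164/(0.6164 + 0.08049) = 0.884.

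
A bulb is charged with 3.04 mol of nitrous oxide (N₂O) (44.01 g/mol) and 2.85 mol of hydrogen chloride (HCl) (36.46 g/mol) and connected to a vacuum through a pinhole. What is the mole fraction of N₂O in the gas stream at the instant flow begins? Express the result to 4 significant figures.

Effusion rate of each component ∝ n_i/√M_i (partial pressure × 1/√M).
So x_N₂O in the escaping gas = (n_N₂O/√M_N₂O) / Σ(n_i/√M_i)
= (3.04/√44.01) / (3.04/√44.01 + 2.85/√36.46) = 0.4582/(0.4582 + 0.4720) = 0.4926.

0.4926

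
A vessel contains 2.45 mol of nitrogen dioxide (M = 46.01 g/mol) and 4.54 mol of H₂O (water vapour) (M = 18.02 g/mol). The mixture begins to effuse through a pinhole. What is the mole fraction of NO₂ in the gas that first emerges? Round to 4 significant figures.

The effusion rate of species i is ∝ p_i/√M_i ∝ n_i/√M_i.
Mole fraction of NO₂ in the effusate = (n_NO₂/√M_NO₂) / (n_NO₂/√M_NO₂ + n_H₂O/√M_H₂O)
= (2.45/√46.01) / (2.45/√46.01 + 4.54/√18.02) = 0.3612/(0.3612 + 1.069) = 0.2525.

0.2525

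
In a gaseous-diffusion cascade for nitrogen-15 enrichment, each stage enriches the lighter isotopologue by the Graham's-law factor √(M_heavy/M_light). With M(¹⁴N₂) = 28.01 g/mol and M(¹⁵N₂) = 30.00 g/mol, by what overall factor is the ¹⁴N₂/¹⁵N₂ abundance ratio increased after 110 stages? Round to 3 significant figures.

43.6

The single-stage factor is √(M_heavy/M_light), so 110 stages give [√(30.00/28.01)]^110 = (30.00/28.01)^(110/2).
= 1.07105^55 = 43.6.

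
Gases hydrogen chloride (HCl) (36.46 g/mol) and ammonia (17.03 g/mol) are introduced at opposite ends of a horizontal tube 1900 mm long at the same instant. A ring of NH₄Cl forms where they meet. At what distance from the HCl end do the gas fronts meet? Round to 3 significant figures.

771 mm

In equal time, each gas travels a distance ∝ its rate ∝ 1/√M, so d_HCl/d_NH₃ = √(M_NH₃/M_HCl) = √(17.03/36.46) = 0.6834.
With d_HCl + d_NH₃ = 1900 mm, d_NH₃ = 1900/(1 + 0.6834) = 1129 mm.
d_HCl = 1900 − 1129 = 771 mm.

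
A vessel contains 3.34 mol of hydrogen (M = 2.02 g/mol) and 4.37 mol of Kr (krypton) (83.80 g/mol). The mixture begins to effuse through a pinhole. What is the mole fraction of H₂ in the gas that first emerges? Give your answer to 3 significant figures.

0.831

Rate_i ∝ x_i/√M_i (Graham's law weighted by mole fraction), so the effusate composition follows n_i/√M_i.
So x_H₂ in the escaping gas = (n_H₂/√M_H₂) / Σ(n_i/√M_i)
= (3.34/√2.02) / (3.34/√2.02 + 4.37/√83.80) = 2.350/(2.350 + 0.4774) = 0.831.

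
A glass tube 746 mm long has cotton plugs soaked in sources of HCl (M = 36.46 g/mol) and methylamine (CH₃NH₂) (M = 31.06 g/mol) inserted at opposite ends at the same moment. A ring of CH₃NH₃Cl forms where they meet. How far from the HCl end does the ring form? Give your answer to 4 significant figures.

Graham's law gives d_HCl/d_CH₃NH₂ = rate_HCl/rate_CH₃NH₂ = √(M_CH₃NH₂/M_HCl) = √(31.06/36.46) = 0.9230.
With d_HCl + d_CH₃NH₂ = 746 mm, d_CH₃NH₂ = 746/(1 + 0.9230) = 387.9 mm.
d_HCl = 746 − 387.9 = 358.1 mm.

358.1 mm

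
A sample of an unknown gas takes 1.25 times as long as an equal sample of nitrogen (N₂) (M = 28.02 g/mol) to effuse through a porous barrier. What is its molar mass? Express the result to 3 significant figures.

43.8 g/mol

Since effusion rate ∝ 1/√M, t_X/t_N₂ = √(M_X/M_N₂).
1.25 = √(M_X/28.02)
M_X = 28.02 × 1.25² = 28.02 × 1.562 = 43.8 g/mol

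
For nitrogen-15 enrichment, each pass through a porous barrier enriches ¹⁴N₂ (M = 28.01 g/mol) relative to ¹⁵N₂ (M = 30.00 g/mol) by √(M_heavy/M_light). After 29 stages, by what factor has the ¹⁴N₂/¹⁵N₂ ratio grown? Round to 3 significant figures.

Each stage multiplies the ratio by α = √(30.00/28.01), so after 29 stages the overall factor is α^29 = (30.00/28.01)^(29/2).
= 1.07105^(29/2) = 2.71.

2.71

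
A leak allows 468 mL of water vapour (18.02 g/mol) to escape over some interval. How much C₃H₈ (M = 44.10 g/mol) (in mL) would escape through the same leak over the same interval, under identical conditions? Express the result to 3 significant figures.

By Graham's law, rate_C₃H₈/rate_H₂O = √(M_H₂O/M_C₃H₈) = √(18.02/44.10) = √0.4086 = 0.6392.
So the volume for C₃H₈ is 468 × 0.6392 = 299 mL.

299 mL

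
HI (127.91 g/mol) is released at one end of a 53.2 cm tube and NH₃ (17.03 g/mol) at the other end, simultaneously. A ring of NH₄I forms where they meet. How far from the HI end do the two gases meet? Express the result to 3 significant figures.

Distances travelled in equal time are proportional to diffusion rates, so d_HI/d_NH₃ = √(M_NH₃/M_HI) = √(17.03/127.91) = 0.3649.
With d_HI + d_NH₃ = 53.2 cm, d_NH₃ = 53.2/(1 + 0.3649) = 38.98 cm.
d_HI = 53.2 − 38.98 = 14.2 cm.

14.2 cm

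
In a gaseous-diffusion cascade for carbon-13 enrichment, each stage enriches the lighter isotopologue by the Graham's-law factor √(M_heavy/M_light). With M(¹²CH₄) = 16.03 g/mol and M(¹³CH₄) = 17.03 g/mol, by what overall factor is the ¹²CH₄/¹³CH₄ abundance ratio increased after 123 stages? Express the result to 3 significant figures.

The single-stage factor is √(M_heavy/M_light), so 123 stages give [√(17.03/16.03)]^123 = (17.03/16.03)^(123/2).
= 1.06238^(123/2) = 41.3.

41.3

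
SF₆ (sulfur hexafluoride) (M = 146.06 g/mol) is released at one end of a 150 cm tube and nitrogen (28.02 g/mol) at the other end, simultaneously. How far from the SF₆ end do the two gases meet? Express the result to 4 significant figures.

Distances travelled in equal time are proportional to diffusion rates, so d_SF₆/d_N₂ = √(M_N₂/M_SF₆) = √(28.02/146.06) = 0.4380.
With d_SF₆ + d_N₂ = 150 cm, d_N₂ = 150/(1 + 0.4380) = 104.3 cm.
d_SF₆ = 150 − 104.3 = 45.69 cm.

45.69 cm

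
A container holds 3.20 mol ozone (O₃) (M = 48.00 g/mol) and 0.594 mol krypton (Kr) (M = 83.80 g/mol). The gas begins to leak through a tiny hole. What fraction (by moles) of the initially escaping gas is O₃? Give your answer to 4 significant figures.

0.8768

Rate_i ∝ x_i/√M_i (Graham's law weighted by mole fraction), so the effusate composition follows n_i/√M_i.
So x_O₃ in the escaping gas = (n_O₃/√M_O₃) / Σ(n_i/√M_i)
= (3.20/√48.00) / (3.20/√48.00 + 0.594/√83.80) = 0.4619/(0.4619 + 0.06489) = 0.8768.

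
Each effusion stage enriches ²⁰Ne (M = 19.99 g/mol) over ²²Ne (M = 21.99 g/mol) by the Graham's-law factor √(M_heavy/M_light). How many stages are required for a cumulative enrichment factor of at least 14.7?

With α = √(21.99/19.99) per stage, ln α = ½ ln(1.10005) = 0.04768.
Need α^N ≥ 14.7 ⇒ N ≥ ln(14.7) / ln α = 2.688 / 0.04768 = 56.38.
So at least 57 stages are needed.

57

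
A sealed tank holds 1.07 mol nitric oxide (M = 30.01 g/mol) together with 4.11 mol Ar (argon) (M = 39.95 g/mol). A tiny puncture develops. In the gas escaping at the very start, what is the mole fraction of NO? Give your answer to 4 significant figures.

0.2310

Each component's effusion rate ∝ (its partial pressure)·(1/√M) ∝ n_i/√M_i.
So x_NO in the escaping gas = (n_NO/√M_NO) / Σ(n_i/√M_i)
= (1.07/√30.01) / (1.07/√30.01 + 4.11/√39.95) = 0.1953/(0.1953 + 0.6503) = 0.2310.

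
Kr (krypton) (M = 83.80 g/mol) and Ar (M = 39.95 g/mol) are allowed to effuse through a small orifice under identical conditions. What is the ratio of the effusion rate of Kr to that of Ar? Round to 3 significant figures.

By Graham's law, rate_Kr/rate_Ar = √(M_Ar/M_Kr) = √(39.95/83.80) = √0.4767 = 0.690.

0.690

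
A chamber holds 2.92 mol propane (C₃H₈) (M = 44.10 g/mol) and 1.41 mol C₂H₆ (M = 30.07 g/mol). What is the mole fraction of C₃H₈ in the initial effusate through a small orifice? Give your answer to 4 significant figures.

0.6310

Rate_i ∝ x_i/√M_i (Graham's law weighted by mole fraction), so the effusate composition follows n_i/√M_i.
So x_C₃H₈ in the escaping gas = (n_C₃H₈/√M_C₃H₈) / Σ(n_i/√M_i)
= (2.92/√44.10) / (2.92/√44.10 + 1.41/√30.07) = 0.4397/(0.4397 + 0.2571) = 0.6310.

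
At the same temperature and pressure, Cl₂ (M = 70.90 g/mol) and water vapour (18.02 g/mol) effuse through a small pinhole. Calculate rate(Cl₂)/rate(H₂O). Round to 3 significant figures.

Graham's law gives rate_Cl₂/rate_H₂O = √(M_H₂O/M_Cl₂) = √(18.02/70.90) = √0.2542 = 0.504.

0.504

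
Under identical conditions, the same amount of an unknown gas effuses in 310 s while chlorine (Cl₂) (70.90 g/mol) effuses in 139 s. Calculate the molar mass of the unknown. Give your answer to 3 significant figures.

Since effusion rate ∝ 1/√M, t_X/t_Cl₂ = √(M_X/M_Cl₂).
310/139 = 2.230 = √(M_X/70.90)
M_X = 70.90 × 2.230² = 70.90 × 4.974 = 353 g/mol

353 g/mol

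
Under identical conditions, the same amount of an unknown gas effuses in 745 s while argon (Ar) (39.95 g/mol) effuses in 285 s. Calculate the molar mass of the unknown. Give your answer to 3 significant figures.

From Graham's law, t_X/t_Ar = √(M_X/M_Ar).
745/285 = 2.614 = √(M_X/39.95)
M_X = 39.95 × 2.614² = 39.95 × 6.833 = 273 g/mol

273 g/mol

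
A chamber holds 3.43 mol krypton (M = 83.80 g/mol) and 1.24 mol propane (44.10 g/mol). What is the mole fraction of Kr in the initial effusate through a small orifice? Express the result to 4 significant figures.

0.6674

Each component's effusion rate ∝ (its partial pressure)·(1/√M) ∝ n_i/√M_i.
Mole fraction of Kr in the effusate = (n_Kr/√M_Kr) / (n_Kr/√M_Kr + n_C₃H₈/√M_C₃H₈)
= (3.43/√83.80) / (3.43/√83.80 + 1.24/√44.10) = 0.3747/(0.3747 + 0.1867) = 0.6674.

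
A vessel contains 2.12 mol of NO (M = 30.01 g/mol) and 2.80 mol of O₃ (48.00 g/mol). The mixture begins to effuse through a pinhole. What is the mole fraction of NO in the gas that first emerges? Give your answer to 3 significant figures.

Rate_i ∝ x_i/√M_i (Graham's law weighted by mole fraction), so the effusate composition follows n_i/√M_i.
So x_NO in the escaping gas = (n_NO/√M_NO) / Σ(n_i/√M_i)
= (2.12/√30.01) / (2.12/√30.01 + 2.80/√48.00) = 0.3870/(0.3870 + 0.4041) = 0.489.

0.489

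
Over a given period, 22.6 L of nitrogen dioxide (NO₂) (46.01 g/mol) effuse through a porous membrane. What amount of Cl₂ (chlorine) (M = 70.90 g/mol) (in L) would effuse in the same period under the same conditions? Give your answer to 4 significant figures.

18.21 L

By Graham's law, rate_Cl₂/rate_NO₂ = √(M_NO₂/M_Cl₂) = √(46.01/70.90) = √0.6489 = 0.8056.
So the volume for Cl₂ is 22.6 × 0.8056 = 18.21 L.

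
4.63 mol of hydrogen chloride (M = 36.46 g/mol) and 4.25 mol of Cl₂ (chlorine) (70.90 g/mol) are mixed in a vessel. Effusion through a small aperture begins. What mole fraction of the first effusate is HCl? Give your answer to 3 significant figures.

The effusion rate of species i is ∝ p_i/√M_i ∝ n_i/√M_i.
So x_HCl in the escaping gas = (n_HCl/√M_HCl) / Σ(n_i/√M_i)
= (4.63/√36.46) / (4.63/√36.46 + 4.25/√70.90) = 0.7668/(0.7668 + 0.5047) = 0.603.

0.603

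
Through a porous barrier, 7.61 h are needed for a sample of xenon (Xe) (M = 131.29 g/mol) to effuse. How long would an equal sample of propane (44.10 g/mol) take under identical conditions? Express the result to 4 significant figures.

Graham's law gives t_C₃H₈/t_Xe = √(M_C₃H₈/M_Xe) = √(44.10/131.29) = √0.3359 = 0.5796.
So the time for C₃H₈ is 7.61 × 0.5796 = 4.411 h.

4.411 h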